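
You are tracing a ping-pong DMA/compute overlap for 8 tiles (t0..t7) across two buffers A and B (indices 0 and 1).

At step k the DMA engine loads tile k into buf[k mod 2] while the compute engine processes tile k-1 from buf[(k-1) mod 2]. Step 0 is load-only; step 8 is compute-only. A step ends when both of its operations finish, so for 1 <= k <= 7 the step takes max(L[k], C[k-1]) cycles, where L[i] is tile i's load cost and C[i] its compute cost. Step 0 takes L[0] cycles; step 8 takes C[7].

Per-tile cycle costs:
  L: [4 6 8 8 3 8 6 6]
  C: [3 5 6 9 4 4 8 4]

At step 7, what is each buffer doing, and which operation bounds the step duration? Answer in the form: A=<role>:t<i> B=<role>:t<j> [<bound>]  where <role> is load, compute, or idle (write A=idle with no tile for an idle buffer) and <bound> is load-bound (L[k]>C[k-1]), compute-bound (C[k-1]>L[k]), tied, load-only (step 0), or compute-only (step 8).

[0] DMA t0→A (4c) ∥ CU idle ⇒ 4c, clock 4
[1] DMA t1→B (6c) ∥ CU A:t0 (3c) ⇒ 6c, clock 10
[2] DMA t2→A (8c) ∥ CU B:t1 (5c) ⇒ 8c, clock 18
[3] DMA t3→B (8c) ∥ CU A:t2 (6c) ⇒ 8c, clock 26
[4] DMA t4→A (3c) ∥ CU B:t3 (9c) ⇒ 9c, clock 35
[5] DMA t5→B (8c) ∥ CU A:t4 (4c) ⇒ 8c, clock 43
[6] DMA t6→A (6c) ∥ CU B:t5 (4c) ⇒ 6c, clock 49
[7] DMA t7→B (6c) ∥ CU A:t6 (8c) ⇒ 8c, clock 57
[8] DMA idle ∥ CU B:t7 (4c) ⇒ 4c, clock 61

step 7: A=compute:t6 B=load:t7 [compute-bound]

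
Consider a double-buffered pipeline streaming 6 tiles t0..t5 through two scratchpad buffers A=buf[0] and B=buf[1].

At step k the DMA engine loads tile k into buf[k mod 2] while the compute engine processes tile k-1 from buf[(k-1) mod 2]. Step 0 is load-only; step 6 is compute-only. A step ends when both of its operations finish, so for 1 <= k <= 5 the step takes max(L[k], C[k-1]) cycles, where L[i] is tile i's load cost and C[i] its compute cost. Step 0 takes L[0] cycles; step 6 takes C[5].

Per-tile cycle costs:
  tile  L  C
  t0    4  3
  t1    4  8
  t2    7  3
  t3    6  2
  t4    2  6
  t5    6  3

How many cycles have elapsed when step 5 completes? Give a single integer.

  0. 4=4c; end=4; A:t0 B:-
  1. max(4,3)=4c; end=8; A:t0 B:t1
  2. max(7,8)=8c; end=16; A:t2 B:t1
  3. max(6,3)=6c; end=22; A:t2 B:t3
  4. max(2,2)=2c; end=24; A:t4 B:t3
  5. max(6,6)=6c; end=30; A:t4 B:t5
  6. 3=3c; end=33; A:t4 B:t5

end_cycle[5] = 30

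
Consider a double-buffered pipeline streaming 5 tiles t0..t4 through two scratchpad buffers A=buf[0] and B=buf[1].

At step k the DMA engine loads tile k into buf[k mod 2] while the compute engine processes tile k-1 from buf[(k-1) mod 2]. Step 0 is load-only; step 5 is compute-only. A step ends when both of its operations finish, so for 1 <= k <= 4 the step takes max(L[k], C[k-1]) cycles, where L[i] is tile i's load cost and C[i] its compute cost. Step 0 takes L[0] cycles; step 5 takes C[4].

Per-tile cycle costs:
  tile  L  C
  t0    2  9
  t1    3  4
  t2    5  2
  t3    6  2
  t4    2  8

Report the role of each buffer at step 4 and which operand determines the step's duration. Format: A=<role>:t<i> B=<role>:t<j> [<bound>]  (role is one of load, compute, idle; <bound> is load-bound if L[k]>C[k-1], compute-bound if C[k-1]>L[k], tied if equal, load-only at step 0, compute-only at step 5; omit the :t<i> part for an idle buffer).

step 0: L[0]=2 → dur=2, Σ=2 | A=load:t0 B=idle [load-only]
step 1: L[1]=3 C[0]=9 → dur=9, Σ=11 | A=compute:t0 B=load:t1 [compute-bound]
step 2: L[2]=5 C[1]=4 → dur=5, Σ=16 | A=load:t2 B=compute:t1 [load-bound]
step 3: L[3]=6 C[2]=2 → dur=6, Σ=22 | A=compute:t2 B=load:t3 [load-bound]
step 4: L[4]=2 C[3]=2 → dur=2, Σ=24 | A=load:t4 B=compute:t3 [tied]
step 5: C[4]=8 → dur=8, Σ=32 | A=compute:t4 B=idle [compute-only]

step 4: A=load:t4 B=compute:t3 [tied]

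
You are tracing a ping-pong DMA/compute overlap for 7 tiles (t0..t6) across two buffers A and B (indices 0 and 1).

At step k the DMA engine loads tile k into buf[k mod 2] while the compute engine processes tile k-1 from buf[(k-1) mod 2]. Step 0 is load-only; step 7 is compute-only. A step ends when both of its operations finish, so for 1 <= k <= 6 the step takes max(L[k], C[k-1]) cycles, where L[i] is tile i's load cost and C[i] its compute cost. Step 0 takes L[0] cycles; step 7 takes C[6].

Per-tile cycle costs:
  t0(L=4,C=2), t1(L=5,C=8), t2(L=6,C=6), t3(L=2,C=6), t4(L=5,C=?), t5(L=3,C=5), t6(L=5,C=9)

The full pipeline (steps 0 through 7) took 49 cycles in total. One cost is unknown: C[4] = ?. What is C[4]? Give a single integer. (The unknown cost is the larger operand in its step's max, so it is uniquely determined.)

C[4] = 6

step 0 | dur = L[0]=4 = 4
step 1 | dur = max(L[1]=5, C[0]=2) = 5
step 2 | dur = max(L[2]=6, C[1]=8) = 8
step 3 | dur = max(L[3]=2, C[2]=6) = 6
step 4 | dur = max(L[4]=5, C[3]=6) = 6
step 5 | dur = max(L[5]=3, C[4]=?) = C[4]  (unknown; binding)
step 6 | dur = max(L[6]=5, C[5]=5) = 5
step 7 | dur = C[6]=9 = 9
sum of known step durations = 43
dur[5] = total - known = 49 - 43 = 6
C[4] is the binding max in step 5, so C[4] = dur[5] = 6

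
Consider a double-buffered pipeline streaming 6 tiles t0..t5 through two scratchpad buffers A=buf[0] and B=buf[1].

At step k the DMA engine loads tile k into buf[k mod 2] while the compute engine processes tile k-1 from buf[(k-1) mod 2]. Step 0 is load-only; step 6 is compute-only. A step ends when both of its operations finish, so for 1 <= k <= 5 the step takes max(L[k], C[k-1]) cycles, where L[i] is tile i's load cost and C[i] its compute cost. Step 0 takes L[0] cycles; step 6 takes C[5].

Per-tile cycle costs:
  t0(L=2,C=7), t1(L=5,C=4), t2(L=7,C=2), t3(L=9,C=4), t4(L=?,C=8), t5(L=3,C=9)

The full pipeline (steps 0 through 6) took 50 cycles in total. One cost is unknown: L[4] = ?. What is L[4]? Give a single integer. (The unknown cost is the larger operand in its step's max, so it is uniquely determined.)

step 0 → dur = L[0]=2 = 2
step 1 → dur = max(L[1]=5, C[0]=7) = 7
step 2 → dur = max(L[2]=7, C[1]=4) = 7
step 3 → dur = max(L[3]=9, C[2]=2) = 9
step 4 → dur = max(L[4]=?, C[3]=4) = L[4]  (unknown; binding)
step 5 → dur = max(L[5]=3, C[4]=8) = 8
step 6 → dur = C[5]=9 = 9
sum of known step durations = 42
dur[4] = total - known = 50 - 42 = 8
L[4] is the binding max in step 4, so L[4] = dur[4] = 8

L[4] = 8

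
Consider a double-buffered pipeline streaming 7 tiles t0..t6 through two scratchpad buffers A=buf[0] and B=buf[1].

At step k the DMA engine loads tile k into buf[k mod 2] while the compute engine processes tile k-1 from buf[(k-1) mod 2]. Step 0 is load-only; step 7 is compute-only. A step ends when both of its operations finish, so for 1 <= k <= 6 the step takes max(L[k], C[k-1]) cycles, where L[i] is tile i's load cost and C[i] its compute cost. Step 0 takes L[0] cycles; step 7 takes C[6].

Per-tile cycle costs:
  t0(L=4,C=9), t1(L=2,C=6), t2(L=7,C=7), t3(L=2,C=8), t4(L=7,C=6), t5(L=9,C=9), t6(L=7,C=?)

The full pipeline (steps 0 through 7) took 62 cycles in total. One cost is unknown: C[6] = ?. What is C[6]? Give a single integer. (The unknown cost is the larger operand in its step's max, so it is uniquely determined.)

C[6] = 9

step 0 | dur = L[0]=4 = 4
step 1 | dur = max(L[1]=2, C[0]=9) = 9
step 2 | dur = max(L[2]=7, C[1]=6) = 7
step 3 | dur = max(L[3]=2, C[2]=7) = 7
step 4 | dur = max(L[4]=7, C[3]=8) = 8
step 5 | dur = max(L[5]=9, C[4]=6) = 9
step 6 | dur = max(L[6]=7, C[5]=9) = 9
step 7 | dur = C[6]=? = C[6]  (unknown; binding)
sum of known step durations = 53
dur[7] = total - known = 62 - 53 = 9
C[6] is the binding max in step 7, so C[6] = dur[7] = 9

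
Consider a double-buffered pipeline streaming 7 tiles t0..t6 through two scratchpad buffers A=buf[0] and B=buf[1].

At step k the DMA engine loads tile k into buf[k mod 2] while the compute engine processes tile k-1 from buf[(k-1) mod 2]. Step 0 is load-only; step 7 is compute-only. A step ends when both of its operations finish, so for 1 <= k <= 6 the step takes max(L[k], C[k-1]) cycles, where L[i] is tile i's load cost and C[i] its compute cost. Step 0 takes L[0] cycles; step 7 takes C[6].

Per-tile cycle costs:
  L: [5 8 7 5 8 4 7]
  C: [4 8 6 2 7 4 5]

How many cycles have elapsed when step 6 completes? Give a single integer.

step 0: L[0]=5 → dur=5, Σ=5 | A=load:t0 B=idle [load-only]
step 1: L[1]=8 C[0]=4 → dur=8, Σ=13 | A=compute:t0 B=load:t1 [load-bound]
step 2: L[2]=7 C[1]=8 → dur=8, Σ=21 | A=load:t2 B=compute:t1 [compute-bound]
step 3: L[3]=5 C[2]=6 → dur=6, Σ=27 | A=compute:t2 B=load:t3 [compute-bound]
step 4: L[4]=8 C[3]=2 → dur=8, Σ=35 | A=load:t4 B=compute:t3 [load-bound]
step 5: L[5]=4 C[4]=7 → dur=7, Σ=42 | A=compute:t4 B=load:t5 [compute-bound]
step 6: L[6]=7 C[5]=4 → dur=7, Σ=49 | A=load:t6 B=compute:t5 [load-bound]
step 7: C[6]=5 → dur=5, Σ=54 | A=compute:t6 B=idle [compute-only]

end_cycle[6] = 49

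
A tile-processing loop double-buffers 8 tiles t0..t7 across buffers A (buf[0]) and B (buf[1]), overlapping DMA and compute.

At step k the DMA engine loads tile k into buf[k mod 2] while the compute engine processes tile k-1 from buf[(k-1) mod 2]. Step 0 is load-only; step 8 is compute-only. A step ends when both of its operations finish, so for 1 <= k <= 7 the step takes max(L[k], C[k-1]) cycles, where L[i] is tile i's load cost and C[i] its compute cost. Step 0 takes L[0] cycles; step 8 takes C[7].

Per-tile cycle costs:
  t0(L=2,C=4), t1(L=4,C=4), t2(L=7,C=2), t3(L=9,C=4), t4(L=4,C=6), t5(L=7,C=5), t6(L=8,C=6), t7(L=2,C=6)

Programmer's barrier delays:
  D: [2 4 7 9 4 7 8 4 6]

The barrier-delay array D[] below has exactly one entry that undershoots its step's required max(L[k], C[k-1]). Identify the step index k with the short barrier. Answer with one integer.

hazard at step 7

k=0 barrier L[0]=2→2c, D[0]=2 ok
k=1 barrier max(L[1]=4,C[0]=4)→4c, D[1]=4 ok
k=2 barrier max(L[2]=7,C[1]=4)→7c, D[2]=7 ok
k=3 barrier max(L[3]=9,C[2]=2)→9c, D[3]=9 ok
k=4 barrier max(L[4]=4,C[3]=4)→4c, D[4]=4 ok
k=5 barrier max(L[5]=7,C[4]=6)→7c, D[5]=7 ok
k=6 barrier max(L[6]=8,C[5]=5)→8c, D[6]=8 ok
k=7 barrier max(L[7]=2,C[6]=6)→6c, D[7]=4 SHORT
k=8 barrier C[7]=6→6c, D[8]=6 ok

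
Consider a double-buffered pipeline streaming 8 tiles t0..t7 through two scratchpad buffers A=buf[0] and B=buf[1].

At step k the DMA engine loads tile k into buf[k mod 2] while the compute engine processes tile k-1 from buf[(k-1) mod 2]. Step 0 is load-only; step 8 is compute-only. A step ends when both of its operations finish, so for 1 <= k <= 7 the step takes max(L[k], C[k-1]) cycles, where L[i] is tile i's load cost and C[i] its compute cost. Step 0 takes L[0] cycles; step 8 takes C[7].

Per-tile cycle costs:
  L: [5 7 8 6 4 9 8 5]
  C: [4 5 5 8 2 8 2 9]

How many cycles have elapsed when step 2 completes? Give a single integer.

[0] DMA t0→A (5c) ∥ CU idle ⇒ 5c, clock 5
[1] DMA t1→B (7c) ∥ CU A:t0 (4c) ⇒ 7c, clock 12
[2] DMA t2→A (8c) ∥ CU B:t1 (5c) ⇒ 8c, clock 20
[3] DMA t3→B (6c) ∥ CU A:t2 (5c) ⇒ 6c, clock 26
[4] DMA t4→A (4c) ∥ CU B:t3 (8c) ⇒ 8c, clock 34
[5] DMA t5→B (9c) ∥ CU A:t4 (2c) ⇒ 9c, clock 43
[6] DMA t6→A (8c) ∥ CU B:t5 (8c) ⇒ 8c, clock 51
[7] DMA t7→B (5c) ∥ CU A:t6 (2c) ⇒ 5c, clock 56
[8] DMA idle ∥ CU B:t7 (9c) ⇒ 9c, clock 65

end_cycle[2] = 20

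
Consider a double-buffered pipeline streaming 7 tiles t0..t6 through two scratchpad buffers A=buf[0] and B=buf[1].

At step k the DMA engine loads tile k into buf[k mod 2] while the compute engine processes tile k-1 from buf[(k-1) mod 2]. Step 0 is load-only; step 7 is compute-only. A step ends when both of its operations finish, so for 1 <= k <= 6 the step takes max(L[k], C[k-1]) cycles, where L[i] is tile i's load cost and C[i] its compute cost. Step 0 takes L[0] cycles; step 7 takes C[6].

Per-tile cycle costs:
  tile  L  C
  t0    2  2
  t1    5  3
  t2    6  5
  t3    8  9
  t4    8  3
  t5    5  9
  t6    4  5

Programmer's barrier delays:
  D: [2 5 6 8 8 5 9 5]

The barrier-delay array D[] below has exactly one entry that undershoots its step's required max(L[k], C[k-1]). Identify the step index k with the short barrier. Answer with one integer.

[0] required=L[0]=2=2 vs D=2 ok
[1] required=max(L[1]=5,C[0]=2)=5 vs D=5 ok
[2] required=max(L[2]=6,C[1]=3)=6 vs D=6 ok
[3] required=max(L[3]=8,C[2]=5)=8 vs D=8 ok
[4] required=max(L[4]=8,C[3]=9)=9 vs D=8 SHORT
[5] required=max(L[5]=5,C[4]=3)=5 vs D=5 ok
[6] required=max(L[6]=4,C[5]=9)=9 vs D=9 ok
[7] required=C[6]=5=5 vs D=5 ok

hazard at step 4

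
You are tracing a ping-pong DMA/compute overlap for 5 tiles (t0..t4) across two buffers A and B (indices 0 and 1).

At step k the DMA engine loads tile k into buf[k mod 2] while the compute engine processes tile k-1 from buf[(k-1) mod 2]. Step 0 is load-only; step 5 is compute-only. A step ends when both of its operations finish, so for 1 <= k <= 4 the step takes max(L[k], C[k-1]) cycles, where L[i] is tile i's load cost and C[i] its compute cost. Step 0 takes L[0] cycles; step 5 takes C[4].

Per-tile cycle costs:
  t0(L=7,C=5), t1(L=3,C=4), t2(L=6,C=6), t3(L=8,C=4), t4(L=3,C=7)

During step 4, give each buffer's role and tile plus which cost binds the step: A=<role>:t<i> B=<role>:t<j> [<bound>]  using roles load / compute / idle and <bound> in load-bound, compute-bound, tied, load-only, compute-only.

k=0 load=t0/7c comp=- wait=7 total=7
k=1 load=t1/3c comp=t0/5c wait=5 total=12
k=2 load=t2/6c comp=t1/4c wait=6 total=18
k=3 load=t3/8c comp=t2/6c wait=8 total=26
k=4 load=t4/3c comp=t3/4c wait=4 total=30
k=5 load=- comp=t4/7c wait=7 total=37

step 4: A=load:t4 B=compute:t3 [compute-bound]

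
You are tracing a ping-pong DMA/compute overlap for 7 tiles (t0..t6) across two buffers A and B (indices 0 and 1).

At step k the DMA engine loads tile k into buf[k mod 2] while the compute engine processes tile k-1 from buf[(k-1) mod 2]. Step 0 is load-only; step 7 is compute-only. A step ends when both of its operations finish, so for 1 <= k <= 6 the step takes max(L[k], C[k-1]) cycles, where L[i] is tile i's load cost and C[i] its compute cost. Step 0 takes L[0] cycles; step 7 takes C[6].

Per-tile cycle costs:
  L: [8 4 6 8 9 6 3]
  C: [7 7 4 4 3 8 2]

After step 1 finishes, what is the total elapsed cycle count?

[0] DMA t0→A (8c) ∥ CU idle ⇒ 8c, clock 8
[1] DMA t1→B (4c) ∥ CU A:t0 (7c) ⇒ 7c, clock 15
[2] DMA t2→A (6c) ∥ CU B:t1 (7c) ⇒ 7c, clock 22
[3] DMA t3→B (8c) ∥ CU A:t2 (4c) ⇒ 8c, clock 30
[4] DMA t4→A (9c) ∥ CU B:t3 (4c) ⇒ 9c, clock 39
[5] DMA t5→B (6c) ∥ CU A:t4 (3c) ⇒ 6c, clock 45
[6] DMA t6→A (3c) ∥ CU B:t5 (8c) ⇒ 8c, clock 53
[7] DMA idle ∥ CU A:t6 (2c) ⇒ 2c, clock 55

end_cycle[1] = 15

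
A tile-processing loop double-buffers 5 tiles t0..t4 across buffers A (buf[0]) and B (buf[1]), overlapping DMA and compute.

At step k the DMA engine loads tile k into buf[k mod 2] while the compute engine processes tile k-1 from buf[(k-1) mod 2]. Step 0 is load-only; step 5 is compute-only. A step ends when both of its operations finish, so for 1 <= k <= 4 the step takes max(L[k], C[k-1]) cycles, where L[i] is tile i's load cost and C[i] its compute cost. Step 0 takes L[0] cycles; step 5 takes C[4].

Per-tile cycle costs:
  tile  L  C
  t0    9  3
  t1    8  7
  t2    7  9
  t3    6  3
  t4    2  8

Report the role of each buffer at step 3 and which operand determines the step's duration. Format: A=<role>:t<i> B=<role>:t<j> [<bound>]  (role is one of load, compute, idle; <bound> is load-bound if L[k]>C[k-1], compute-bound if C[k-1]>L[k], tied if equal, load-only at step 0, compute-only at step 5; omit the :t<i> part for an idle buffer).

step 0: L[0]=9 → dur=9, Σ=9 | A=load:t0 B=idle [load-only]
step 1: L[1]=8 C[0]=3 → dur=8, Σ=17 | A=compute:t0 B=load:t1 [load-bound]
step 2: L[2]=7 C[1]=7 → dur=7, Σ=24 | A=load:t2 B=compute:t1 [tied]
step 3: L[3]=6 C[2]=9 → dur=9, Σ=33 | A=compute:t2 B=load:t3 [compute-bound]
step 4: L[4]=2 C[3]=3 → dur=3, Σ=36 | A=load:t4 B=compute:t3 [compute-bound]
step 5: C[4]=8 → dur=8, Σ=44 | A=compute:t4 B=idle [compute-only]

step 3: A=compute:t2 B=load:t3 [compute-bound]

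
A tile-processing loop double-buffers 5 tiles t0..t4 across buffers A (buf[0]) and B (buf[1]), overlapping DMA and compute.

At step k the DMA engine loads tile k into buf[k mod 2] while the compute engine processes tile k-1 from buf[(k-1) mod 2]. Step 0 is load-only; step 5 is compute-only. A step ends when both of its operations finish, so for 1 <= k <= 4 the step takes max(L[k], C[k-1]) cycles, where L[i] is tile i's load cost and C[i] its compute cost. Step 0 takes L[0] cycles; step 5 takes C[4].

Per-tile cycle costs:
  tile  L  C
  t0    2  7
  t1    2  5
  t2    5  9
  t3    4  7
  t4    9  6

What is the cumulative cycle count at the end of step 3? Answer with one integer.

end_cycle[3] = 23

  0. 2=2c; end=2; A:t0 B:-
  1. max(2,7)=7c; end=9; A:t0 B:t1
  2. max(5,5)=5c; end=14; A:t2 B:t1
  3. max(4,9)=9c; end=23; A:t2 B:t3
  4. max(9,7)=9c; end=32; A:t4 B:t3
  5. 6=6c; end=38; A:t4 B:t3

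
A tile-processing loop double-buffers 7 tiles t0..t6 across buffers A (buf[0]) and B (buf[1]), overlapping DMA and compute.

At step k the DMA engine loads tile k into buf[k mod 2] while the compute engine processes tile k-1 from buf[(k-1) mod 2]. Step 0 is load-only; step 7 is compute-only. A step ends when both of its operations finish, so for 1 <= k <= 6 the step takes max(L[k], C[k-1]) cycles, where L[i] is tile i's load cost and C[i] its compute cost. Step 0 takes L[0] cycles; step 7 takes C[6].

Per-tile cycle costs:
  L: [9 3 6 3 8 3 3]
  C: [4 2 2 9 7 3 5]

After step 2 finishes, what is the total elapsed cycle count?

step 0: L[0]=9 → dur=9, Σ=9 | A=load:t0 B=idle [load-only]
step 1: L[1]=3 C[0]=4 → dur=4, Σ=13 | A=compute:t0 B=load:t1 [compute-bound]
step 2: L[2]=6 C[1]=2 → dur=6, Σ=19 | A=load:t2 B=compute:t1 [load-bound]
step 3: L[3]=3 C[2]=2 → dur=3, Σ=22 | A=compute:t2 B=load:t3 [load-bound]
step 4: L[4]=8 C[3]=9 → dur=9, Σ=31 | A=load:t4 B=compute:t3 [compute-bound]
step 5: L[5]=3 C[4]=7 → dur=7, Σ=38 | A=compute:t4 B=load:t5 [compute-bound]
step 6: L[6]=3 C[5]=3 → dur=3, Σ=41 | A=load:t6 B=compute:t5 [tied]
step 7: C[6]=5 → dur=5, Σ=46 | A=compute:t6 B=idle [compute-only]

end_cycle[2] = 19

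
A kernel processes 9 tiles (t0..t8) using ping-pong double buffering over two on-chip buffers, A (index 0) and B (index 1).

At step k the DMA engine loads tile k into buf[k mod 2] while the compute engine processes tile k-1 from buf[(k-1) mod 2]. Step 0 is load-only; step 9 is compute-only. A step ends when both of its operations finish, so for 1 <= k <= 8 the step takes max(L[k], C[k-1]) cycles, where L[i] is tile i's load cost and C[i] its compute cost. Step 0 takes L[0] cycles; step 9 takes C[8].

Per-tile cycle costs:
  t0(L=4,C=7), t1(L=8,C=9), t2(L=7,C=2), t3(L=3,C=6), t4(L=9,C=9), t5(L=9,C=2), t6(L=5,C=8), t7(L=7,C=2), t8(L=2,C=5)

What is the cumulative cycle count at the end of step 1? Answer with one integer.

  0. 4=4c; end=4; A:t0 B:-
  1. max(8,7)=8c; end=12; A:t0 B:t1
  2. max(7,9)=9c; end=21; A:t2 B:t1
  3. max(3,2)=3c; end=24; A:t2 B:t3
  4. max(9,6)=9c; end=33; A:t4 B:t3
  5. max(9,9)=9c; end=42; A:t4 B:t5
  6. max(5,2)=5c; end=47; A:t6 B:t5
  7. max(7,8)=8c; end=55; A:t6 B:t7
  8. max(2,2)=2c; end=57; A:t8 B:t7
  9. 5=5c; end=62; A:t8 B:t7

end_cycle[1] = 12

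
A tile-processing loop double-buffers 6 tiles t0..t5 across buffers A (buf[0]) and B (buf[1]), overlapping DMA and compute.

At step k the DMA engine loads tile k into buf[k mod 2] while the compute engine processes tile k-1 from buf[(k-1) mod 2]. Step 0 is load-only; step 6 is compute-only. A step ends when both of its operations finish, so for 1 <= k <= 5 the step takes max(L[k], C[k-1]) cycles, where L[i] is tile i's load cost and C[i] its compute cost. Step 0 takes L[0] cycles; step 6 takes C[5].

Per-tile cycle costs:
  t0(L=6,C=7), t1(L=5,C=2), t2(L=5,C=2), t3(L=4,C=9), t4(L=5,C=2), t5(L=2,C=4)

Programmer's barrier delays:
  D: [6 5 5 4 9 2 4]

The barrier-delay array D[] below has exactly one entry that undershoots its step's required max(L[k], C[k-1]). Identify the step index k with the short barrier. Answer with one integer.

hazard at step 1

step 0: need L[0]=6 = 6; D[0]=6 ok
step 1: need max(L[1]=5,C[0]=7) = 7; D[1]=5 SHORT
step 2: need max(L[2]=5,C[1]=2) = 5; D[2]=5 ok
step 3: need max(L[3]=4,C[2]=2) = 4; D[3]=4 ok
step 4: need max(L[4]=5,C[3]=9) = 9; D[4]=9 ok
step 5: need max(L[5]=2,C[4]=2) = 2; D[5]=2 ok
step 6: need C[5]=4 = 4; D[6]=4 ok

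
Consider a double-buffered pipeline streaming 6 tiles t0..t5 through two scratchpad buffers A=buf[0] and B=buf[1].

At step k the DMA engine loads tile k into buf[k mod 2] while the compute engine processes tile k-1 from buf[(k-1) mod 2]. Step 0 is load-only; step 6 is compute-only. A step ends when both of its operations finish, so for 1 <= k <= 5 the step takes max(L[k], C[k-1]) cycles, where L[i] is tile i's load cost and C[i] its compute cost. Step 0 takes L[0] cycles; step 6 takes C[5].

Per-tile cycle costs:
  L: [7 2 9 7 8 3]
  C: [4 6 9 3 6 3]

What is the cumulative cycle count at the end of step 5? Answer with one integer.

end_cycle[5] = 43

[0] DMA t0→A (7c) ∥ CU idle ⇒ 7c, clock 7
[1] DMA t1→B (2c) ∥ CU A:t0 (4c) ⇒ 4c, clock 11
[2] DMA t2→A (9c) ∥ CU B:t1 (6c) ⇒ 9c, clock 20
[3] DMA t3→B (7c) ∥ CU A:t2 (9c) ⇒ 9c, clock 29
[4] DMA t4→A (8c) ∥ CU B:t3 (3c) ⇒ 8c, clock 37
[5] DMA t5→B (3c) ∥ CU A:t4 (6c) ⇒ 6c, clock 43
[6] DMA idle ∥ CU B:t5 (3c) ⇒ 3c, clock 46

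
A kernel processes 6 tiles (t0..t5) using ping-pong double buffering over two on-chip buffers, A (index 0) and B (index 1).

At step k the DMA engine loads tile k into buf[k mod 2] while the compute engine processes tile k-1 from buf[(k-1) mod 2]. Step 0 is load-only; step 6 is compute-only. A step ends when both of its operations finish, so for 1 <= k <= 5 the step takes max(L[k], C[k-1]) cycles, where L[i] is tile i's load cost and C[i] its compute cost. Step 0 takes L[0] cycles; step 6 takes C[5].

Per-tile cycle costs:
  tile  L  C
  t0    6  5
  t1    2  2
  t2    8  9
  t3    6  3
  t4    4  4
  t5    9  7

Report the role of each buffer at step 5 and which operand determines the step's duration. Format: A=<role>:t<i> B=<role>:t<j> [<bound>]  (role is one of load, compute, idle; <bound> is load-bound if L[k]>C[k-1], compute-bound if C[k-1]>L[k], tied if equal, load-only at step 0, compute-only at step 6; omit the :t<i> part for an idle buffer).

[0] DMA t0→A (6c) ∥ CU idle ⇒ 6c, clock 6
[1] DMA t1→B (2c) ∥ CU A:t0 (5c) ⇒ 5c, clock 11
[2] DMA t2→A (8c) ∥ CU B:t1 (2c) ⇒ 8c, clock 19
[3] DMA t3→B (6c) ∥ CU A:t2 (9c) ⇒ 9c, clock 28
[4] DMA t4→A (4c) ∥ CU B:t3 (3c) ⇒ 4c, clock 32
[5] DMA t5→B (9c) ∥ CU A:t4 (4c) ⇒ 9c, clock 41
[6] DMA idle ∥ CU B:t5 (7c) ⇒ 7c, clock 48

step 5: A=compute:t4 B=load:t5 [load-bound]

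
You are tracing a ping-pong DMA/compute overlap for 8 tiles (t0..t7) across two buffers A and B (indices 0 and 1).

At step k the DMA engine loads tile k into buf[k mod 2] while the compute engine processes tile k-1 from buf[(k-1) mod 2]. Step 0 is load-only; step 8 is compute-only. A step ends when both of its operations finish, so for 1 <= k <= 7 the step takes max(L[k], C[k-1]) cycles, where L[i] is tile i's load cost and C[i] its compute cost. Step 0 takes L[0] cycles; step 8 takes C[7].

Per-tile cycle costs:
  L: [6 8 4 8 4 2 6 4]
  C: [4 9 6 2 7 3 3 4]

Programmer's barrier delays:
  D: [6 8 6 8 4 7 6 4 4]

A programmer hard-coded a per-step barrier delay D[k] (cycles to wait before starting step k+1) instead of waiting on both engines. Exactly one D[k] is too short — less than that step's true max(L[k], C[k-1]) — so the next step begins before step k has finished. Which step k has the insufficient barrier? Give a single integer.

[0] required=L[0]=6=6 vs D=6 ok
[1] required=max(L[1]=8,C[0]=4)=8 vs D=8 ok
[2] required=max(L[2]=4,C[1]=9)=9 vs D=6 SHORT
[3] required=max(L[3]=8,C[2]=6)=8 vs D=8 ok
[4] required=max(L[4]=4,C[3]=2)=4 vs D=4 ok
[5] required=max(L[5]=2,C[4]=7)=7 vs D=7 ok
[6] required=max(L[6]=6,C[5]=3)=6 vs D=6 ok
[7] required=max(L[7]=4,C[6]=3)=4 vs D=4 ok
[8] required=C[7]=4=4 vs D=4 ok

hazard at step 2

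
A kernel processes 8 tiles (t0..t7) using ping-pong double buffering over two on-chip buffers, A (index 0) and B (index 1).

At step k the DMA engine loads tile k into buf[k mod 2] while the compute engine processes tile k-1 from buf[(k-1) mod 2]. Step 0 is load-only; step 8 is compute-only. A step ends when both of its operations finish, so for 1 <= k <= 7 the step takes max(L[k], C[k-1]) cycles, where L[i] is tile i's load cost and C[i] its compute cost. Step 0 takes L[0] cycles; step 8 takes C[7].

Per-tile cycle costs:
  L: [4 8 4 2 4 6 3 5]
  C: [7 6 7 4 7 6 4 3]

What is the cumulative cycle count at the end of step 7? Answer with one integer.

end_cycle[7] = 47

  0. 4=4c; end=4; A:t0 B:-
  1. max(8,7)=8c; end=12; A:t0 B:t1
  2. max(4,6)=6c; end=18; A:t2 B:t1
  3. max(2,7)=7c; end=25; A:t2 B:t3
  4. max(4,4)=4c; end=29; A:t4 B:t3
  5. max(6,7)=7c; end=36; A:t4 B:t5
  6. max(3,6)=6c; end=42; A:t6 B:t5
  7. max(5,4)=5c; end=47; A:t6 B:t7
  8. 3=3c; end=50; A:t6 B:t7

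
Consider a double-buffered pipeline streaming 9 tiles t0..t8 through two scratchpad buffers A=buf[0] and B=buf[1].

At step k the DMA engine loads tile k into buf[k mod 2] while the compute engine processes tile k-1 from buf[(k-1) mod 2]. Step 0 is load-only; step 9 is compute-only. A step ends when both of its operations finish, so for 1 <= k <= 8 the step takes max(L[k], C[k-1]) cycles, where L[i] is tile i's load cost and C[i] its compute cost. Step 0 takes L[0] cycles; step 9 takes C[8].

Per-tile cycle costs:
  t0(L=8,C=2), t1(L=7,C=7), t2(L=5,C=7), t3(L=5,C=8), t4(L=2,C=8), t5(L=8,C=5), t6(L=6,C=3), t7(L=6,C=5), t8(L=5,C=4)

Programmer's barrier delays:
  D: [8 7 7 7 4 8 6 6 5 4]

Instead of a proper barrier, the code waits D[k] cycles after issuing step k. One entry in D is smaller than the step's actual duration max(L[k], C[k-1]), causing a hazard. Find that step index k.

k=0 barrier L[0]=8→8c, D[0]=8 ok
k=1 barrier max(L[1]=7,C[0]=2)→7c, D[1]=7 ok
k=2 barrier max(L[2]=5,C[1]=7)→7c, D[2]=7 ok
k=3 barrier max(L[3]=5,C[2]=7)→7c, D[3]=7 ok
k=4 barrier max(L[4]=2,C[3]=8)→8c, D[4]=4 SHORT
k=5 barrier max(L[5]=8,C[4]=8)→8c, D[5]=8 ok
k=6 barrier max(L[6]=6,C[5]=5)→6c, D[6]=6 ok
k=7 barrier max(L[7]=6,C[6]=3)→6c, D[7]=6 ok
k=8 barrier max(L[8]=5,C[7]=5)→5c, D[8]=5 ok
k=9 barrier C[8]=4→4c, D[9]=4 ok

hazard at step 4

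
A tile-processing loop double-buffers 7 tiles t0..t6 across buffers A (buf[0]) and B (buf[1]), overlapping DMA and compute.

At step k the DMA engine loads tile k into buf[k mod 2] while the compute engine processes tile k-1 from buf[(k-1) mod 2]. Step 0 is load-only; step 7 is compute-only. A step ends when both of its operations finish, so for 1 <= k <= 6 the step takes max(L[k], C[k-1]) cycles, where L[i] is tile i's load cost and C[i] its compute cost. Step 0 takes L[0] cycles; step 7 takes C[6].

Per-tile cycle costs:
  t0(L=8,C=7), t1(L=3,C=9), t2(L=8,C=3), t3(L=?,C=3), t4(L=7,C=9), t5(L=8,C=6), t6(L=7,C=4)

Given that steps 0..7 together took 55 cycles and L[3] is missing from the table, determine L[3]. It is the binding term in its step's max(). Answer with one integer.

step 0 → dur = L[0]=8 = 8
step 1 → dur = max(L[1]=3, C[0]=7) = 7
step 2 → dur = max(L[2]=8, C[1]=9) = 9
step 3 → dur = max(L[3]=?, C[2]=3) = L[3]  (unknown; binding)
step 4 → dur = max(L[4]=7, C[3]=3) = 7
step 5 → dur = max(L[5]=8, C[4]=9) = 9
step 6 → dur = max(L[6]=7, C[5]=6) = 7
step 7 → dur = C[6]=4 = 4
sum of known step durations = 51
dur[3] = total - known = 55 - 51 = 4
L[3] is the binding max in step 3, so L[3] = dur[3] = 4

L[3] = 4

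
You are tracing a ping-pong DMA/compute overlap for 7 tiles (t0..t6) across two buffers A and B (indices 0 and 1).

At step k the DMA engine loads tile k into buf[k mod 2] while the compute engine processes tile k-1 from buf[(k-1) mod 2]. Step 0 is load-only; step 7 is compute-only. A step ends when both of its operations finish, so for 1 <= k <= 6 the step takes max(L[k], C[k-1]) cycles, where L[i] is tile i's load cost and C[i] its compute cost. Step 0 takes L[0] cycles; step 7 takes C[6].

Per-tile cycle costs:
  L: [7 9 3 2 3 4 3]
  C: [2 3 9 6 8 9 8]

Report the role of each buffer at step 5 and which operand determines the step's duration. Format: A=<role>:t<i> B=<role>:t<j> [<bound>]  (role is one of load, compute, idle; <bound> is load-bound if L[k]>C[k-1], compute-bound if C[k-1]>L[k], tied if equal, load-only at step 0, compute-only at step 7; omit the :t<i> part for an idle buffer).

step 0: L[0]=7 → dur=7, Σ=7 | A=load:t0 B=idle [load-only]
step 1: L[1]=9 C[0]=2 → dur=9, Σ=16 | A=compute:t0 B=load:t1 [load-bound]
step 2: L[2]=3 C[1]=3 → dur=3, Σ=19 | A=load:t2 B=compute:t1 [tied]
step 3: L[3]=2 C[2]=9 → dur=9, Σ=28 | A=compute:t2 B=load:t3 [compute-bound]
step 4: L[4]=3 C[3]=6 → dur=6, Σ=34 | A=load:t4 B=compute:t3 [compute-bound]
step 5: L[5]=4 C[4]=8 → dur=8, Σ=42 | A=compute:t4 B=load:t5 [compute-bound]
step 6: L[6]=3 C[5]=9 → dur=9, Σ=51 | A=load:t6 B=compute:t5 [compute-bound]
step 7: C[6]=8 → dur=8, Σ=59 | A=compute:t6 B=idle [compute-only]

step 5: A=compute:t4 B=load:t5 [compute-bound]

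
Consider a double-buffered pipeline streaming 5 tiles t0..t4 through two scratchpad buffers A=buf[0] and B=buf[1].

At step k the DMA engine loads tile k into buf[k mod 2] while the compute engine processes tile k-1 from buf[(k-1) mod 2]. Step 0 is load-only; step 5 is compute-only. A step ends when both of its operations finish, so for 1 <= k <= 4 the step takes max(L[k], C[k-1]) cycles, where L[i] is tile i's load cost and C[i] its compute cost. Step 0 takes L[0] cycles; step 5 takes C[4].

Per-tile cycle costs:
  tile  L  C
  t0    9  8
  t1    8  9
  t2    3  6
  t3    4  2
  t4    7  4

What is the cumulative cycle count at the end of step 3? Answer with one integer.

end_cycle[3] = 32

k=0 load=t0/9c comp=- wait=9 total=9
k=1 load=t1/8c comp=t0/8c wait=8 total=17
k=2 load=t2/3c comp=t1/9c wait=9 total=26
k=3 load=t3/4c comp=t2/6c wait=6 total=32
k=4 load=t4/7c comp=t3/2c wait=7 total=39
k=5 load=- comp=t4/4c wait=4 total=43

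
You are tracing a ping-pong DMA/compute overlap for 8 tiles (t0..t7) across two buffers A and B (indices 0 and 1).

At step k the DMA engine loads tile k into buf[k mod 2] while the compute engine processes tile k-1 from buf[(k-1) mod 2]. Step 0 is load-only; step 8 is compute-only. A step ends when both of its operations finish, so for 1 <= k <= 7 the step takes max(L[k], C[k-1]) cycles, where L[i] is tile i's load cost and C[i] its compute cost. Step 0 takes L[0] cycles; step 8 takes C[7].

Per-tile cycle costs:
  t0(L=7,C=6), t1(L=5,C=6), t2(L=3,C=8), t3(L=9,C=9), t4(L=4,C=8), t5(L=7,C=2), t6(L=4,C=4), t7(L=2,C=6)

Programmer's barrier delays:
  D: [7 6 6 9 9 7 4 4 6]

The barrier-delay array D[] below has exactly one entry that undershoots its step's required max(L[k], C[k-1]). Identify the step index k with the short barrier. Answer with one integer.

[0] required=L[0]=7=7 vs D=7 ok
[1] required=max(L[1]=5,C[0]=6)=6 vs D=6 ok
[2] required=max(L[2]=3,C[1]=6)=6 vs D=6 ok
[3] required=max(L[3]=9,C[2]=8)=9 vs D=9 ok
[4] required=max(L[4]=4,C[3]=9)=9 vs D=9 ok
[5] required=max(L[5]=7,C[4]=8)=8 vs D=7 SHORT
[6] required=max(L[6]=4,C[5]=2)=4 vs D=4 ok
[7] required=max(L[7]=2,C[6]=4)=4 vs D=4 ok
[8] required=C[7]=6=6 vs D=6 ok

hazard at step 5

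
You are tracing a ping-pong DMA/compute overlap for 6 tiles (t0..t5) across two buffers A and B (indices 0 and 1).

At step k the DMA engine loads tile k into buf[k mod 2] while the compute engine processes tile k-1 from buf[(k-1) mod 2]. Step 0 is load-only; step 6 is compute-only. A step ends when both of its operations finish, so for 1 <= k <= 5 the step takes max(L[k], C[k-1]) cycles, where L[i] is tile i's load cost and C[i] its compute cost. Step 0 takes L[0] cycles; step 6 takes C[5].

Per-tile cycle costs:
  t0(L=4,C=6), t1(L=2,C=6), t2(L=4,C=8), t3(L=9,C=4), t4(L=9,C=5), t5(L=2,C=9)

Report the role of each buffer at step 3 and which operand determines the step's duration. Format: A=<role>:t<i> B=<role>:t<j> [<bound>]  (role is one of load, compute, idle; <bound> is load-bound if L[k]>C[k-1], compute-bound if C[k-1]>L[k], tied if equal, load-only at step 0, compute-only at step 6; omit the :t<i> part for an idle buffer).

  0. 4=4c; end=4; A:t0 B:-
  1. max(2,6)=6c; end=10; A:t0 B:t1
  2. max(4,6)=6c; end=16; A:t2 B:t1
  3. max(9,8)=9c; end=25; A:t2 B:t3
  4. max(9,4)=9c; end=34; A:t4 B:t3
  5. max(2,5)=5c; end=39; A:t4 B:t5
  6. 9=9c; end=48; A:t4 B:t5

step 3: A=compute:t2 B=load:t3 [load-bound]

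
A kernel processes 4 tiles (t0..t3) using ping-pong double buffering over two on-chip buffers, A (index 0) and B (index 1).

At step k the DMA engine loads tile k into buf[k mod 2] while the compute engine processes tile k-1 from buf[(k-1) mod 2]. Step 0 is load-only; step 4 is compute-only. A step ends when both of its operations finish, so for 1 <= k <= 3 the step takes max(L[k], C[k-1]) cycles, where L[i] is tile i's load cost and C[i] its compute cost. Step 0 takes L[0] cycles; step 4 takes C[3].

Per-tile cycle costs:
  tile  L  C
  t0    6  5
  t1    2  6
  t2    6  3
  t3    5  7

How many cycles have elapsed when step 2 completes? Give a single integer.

end_cycle[2] = 17

step 0: L[0]=6 → dur=6, Σ=6 | A=load:t0 B=idle [load-only]
step 1: L[1]=2 C[0]=5 → dur=5, Σ=11 | A=compute:t0 B=load:t1 [compute-bound]
step 2: L[2]=6 C[1]=6 → dur=6, Σ=17 | A=load:t2 B=compute:t1 [tied]
step 3: L[3]=5 C[2]=3 → dur=5, Σ=22 | A=compute:t2 B=load:t3 [load-bound]
step 4: C[3]=7 → dur=7, Σ=29 | A=idle B=compute:t3 [compute-only]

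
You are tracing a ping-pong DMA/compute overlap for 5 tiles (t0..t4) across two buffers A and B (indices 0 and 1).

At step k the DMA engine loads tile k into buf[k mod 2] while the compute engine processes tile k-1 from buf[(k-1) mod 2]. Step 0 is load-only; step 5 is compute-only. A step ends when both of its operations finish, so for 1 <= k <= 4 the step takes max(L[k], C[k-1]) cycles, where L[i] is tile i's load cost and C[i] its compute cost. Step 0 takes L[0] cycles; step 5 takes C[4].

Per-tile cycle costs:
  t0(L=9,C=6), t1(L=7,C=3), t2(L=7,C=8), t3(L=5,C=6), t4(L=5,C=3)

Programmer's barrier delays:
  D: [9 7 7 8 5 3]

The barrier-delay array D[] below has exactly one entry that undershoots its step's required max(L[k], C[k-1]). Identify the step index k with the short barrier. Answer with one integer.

[0] required=L[0]=9=9 vs D=9 ok
[1] required=max(L[1]=7,C[0]=6)=7 vs D=7 ok
[2] required=max(L[2]=7,C[1]=3)=7 vs D=7 ok
[3] required=max(L[3]=5,C[2]=8)=8 vs D=8 ok
[4] required=max(L[4]=5,C[3]=6)=6 vs D=5 SHORT
[5] required=C[4]=3=3 vs D=3 ok

hazard at step 4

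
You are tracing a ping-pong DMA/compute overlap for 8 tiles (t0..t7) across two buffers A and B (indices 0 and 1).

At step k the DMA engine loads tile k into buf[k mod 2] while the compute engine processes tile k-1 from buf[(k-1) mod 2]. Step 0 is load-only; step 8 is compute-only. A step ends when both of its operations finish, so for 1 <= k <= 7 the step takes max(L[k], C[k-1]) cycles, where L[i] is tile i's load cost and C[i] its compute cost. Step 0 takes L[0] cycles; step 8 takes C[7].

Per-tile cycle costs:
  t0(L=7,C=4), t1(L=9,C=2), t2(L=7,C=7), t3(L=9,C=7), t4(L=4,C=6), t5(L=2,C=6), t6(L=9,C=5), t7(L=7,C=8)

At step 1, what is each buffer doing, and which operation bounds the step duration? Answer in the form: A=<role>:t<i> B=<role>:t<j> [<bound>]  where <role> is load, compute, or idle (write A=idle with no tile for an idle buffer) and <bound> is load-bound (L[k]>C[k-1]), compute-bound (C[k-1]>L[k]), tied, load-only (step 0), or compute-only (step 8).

[0] DMA t0→A (7c) ∥ CU idle ⇒ 7c, clock 7
[1] DMA t1→B (9c) ∥ CU A:t0 (4c) ⇒ 9c, clock 16
[2] DMA t2→A (7c) ∥ CU B:t1 (2c) ⇒ 7c, clock 23
[3] DMA t3→B (9c) ∥ CU A:t2 (7c) ⇒ 9c, clock 32
[4] DMA t4→A (4c) ∥ CU B:t3 (7c) ⇒ 7c, clock 39
[5] DMA t5→B (2c) ∥ CU A:t4 (6c) ⇒ 6c, clock 45
[6] DMA t6→A (9c) ∥ CU B:t5 (6c) ⇒ 9c, clock 54
[7] DMA t7→B (7c) ∥ CU A:t6 (5c) ⇒ 7c, clock 61
[8] DMA idle ∥ CU B:t7 (8c) ⇒ 8c, clock 69

step 1: A=compute:t0 B=load:t1 [load-bound]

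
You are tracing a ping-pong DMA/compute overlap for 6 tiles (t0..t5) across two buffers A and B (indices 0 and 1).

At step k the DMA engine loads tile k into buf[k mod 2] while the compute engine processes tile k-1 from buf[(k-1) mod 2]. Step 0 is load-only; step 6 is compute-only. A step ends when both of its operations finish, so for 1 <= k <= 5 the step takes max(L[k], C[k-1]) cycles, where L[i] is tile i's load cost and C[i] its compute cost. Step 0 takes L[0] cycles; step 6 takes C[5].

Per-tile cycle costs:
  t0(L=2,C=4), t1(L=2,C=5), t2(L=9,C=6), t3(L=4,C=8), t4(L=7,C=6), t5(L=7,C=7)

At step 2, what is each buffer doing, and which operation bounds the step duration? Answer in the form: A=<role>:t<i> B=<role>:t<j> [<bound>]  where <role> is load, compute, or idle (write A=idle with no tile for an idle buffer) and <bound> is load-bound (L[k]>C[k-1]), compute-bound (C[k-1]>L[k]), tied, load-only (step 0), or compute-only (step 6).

step 2: A=load:t2 B=compute:t1 [load-bound]

k=0 load=t0/2c comp=- wait=2 total=2
k=1 load=t1/2c comp=t0/4c wait=4 total=6
k=2 load=t2/9c comp=t1/5c wait=9 total=15
k=3 load=t3/4c comp=t2/6c wait=6 total=21
k=4 load=t4/7c comp=t3/8c wait=8 total=29
k=5 load=t5/7c comp=t4/6c wait=7 total=36
k=6 load=- comp=t5/7c wait=7 total=43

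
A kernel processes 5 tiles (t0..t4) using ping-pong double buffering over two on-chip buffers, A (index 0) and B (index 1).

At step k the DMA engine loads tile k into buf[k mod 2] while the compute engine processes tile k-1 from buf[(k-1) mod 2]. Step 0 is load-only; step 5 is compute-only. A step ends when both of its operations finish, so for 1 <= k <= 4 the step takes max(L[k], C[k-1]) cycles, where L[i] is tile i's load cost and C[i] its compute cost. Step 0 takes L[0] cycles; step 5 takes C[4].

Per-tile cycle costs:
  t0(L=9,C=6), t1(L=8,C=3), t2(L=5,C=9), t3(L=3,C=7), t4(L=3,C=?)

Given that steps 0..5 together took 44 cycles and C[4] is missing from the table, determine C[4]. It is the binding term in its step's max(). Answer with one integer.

C[4] = 6

step 0 → dur = L[0]=9 = 9
step 1 → dur = max(L[1]=8, C[0]=6) = 8
step 2 → dur = max(L[2]=5, C[1]=3) = 5
step 3 → dur = max(L[3]=3, C[2]=9) = 9
step 4 → dur = max(L[4]=3, C[3]=7) = 7
step 5 → dur = C[4]=? = C[4]  (unknown; binding)
sum of known step durations = 38
dur[5] = total - known = 44 - 38 = 6
C[4] is the binding max in step 5, so C[4] = dur[5] = 6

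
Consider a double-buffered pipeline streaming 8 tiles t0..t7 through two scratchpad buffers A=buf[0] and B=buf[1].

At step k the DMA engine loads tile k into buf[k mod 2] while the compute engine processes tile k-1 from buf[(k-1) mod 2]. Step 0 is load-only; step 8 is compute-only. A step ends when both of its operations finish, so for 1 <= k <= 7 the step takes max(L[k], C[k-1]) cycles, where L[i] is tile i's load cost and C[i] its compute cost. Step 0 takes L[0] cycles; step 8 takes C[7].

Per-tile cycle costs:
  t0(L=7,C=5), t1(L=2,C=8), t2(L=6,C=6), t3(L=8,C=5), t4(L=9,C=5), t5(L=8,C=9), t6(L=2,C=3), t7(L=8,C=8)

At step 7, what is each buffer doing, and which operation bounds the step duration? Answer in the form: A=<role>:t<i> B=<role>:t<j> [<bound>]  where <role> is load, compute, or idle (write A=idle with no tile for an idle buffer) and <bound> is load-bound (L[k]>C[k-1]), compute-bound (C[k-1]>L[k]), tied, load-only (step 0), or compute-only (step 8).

k=0 load=t0/7c comp=- wait=7 total=7
k=1 load=t1/2c comp=t0/5c wait=5 total=12
k=2 load=t2/6c comp=t1/8c wait=8 total=20
k=3 load=t3/8c comp=t2/6c wait=8 total=28
k=4 load=t4/9c comp=t3/5c wait=9 total=37
k=5 load=t5/8c comp=t4/5c wait=8 total=45
k=6 load=t6/2c comp=t5/9c wait=9 total=54
k=7 load=t7/8c comp=t6/3c wait=8 total=62
k=8 load=- comp=t7/8c wait=8 total=70

step 7: A=compute:t6 B=load:t7 [load-bound]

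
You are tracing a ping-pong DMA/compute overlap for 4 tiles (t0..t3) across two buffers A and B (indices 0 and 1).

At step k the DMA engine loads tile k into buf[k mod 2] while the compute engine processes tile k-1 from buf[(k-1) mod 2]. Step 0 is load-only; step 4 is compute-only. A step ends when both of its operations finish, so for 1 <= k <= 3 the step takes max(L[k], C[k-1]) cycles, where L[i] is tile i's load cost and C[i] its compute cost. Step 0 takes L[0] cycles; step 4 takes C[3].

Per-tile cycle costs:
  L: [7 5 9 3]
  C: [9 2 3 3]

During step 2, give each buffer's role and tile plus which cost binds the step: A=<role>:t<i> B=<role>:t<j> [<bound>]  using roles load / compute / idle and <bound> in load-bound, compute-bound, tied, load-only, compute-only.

step 2: A=load:t2 B=compute:t1 [load-bound]

k=0 load=t0/7c comp=- wait=7 total=7
k=1 load=t1/5c comp=t0/9c wait=9 total=16
k=2 load=t2/9c comp=t1/2c wait=9 total=25
k=3 load=t3/3c comp=t2/3c wait=3 total=28
k=4 load=- comp=t3/3c wait=3 total=31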